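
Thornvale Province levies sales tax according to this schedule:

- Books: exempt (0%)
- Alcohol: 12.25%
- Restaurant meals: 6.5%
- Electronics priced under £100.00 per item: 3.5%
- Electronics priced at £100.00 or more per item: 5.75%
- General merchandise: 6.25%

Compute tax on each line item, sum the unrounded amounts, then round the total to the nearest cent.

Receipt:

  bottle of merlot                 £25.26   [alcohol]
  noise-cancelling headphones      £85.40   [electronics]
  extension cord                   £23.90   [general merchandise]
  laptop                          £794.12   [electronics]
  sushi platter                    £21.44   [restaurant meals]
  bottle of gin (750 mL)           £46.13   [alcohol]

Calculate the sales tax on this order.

£60.28

Bottle of merlot £25.26: alcohol → 12.25% → £3.09435
Noise-cancelling headphones £85.40: electronics, under £100.00 → 3.5% → £2.989
Extension cord £23.90: general merchandise → 6.25% → £1.49375
Laptop £794.12: electronics, £100.00 or more → 5.75% → £45.6619
Sushi platter £21.44: restaurant meals → 6.5% → £1.3936
Bottle of gin (750 mL) £46.13: alcohol → 12.25% → £5.650925
Unrounded tax sum = £60.283525 → £60.28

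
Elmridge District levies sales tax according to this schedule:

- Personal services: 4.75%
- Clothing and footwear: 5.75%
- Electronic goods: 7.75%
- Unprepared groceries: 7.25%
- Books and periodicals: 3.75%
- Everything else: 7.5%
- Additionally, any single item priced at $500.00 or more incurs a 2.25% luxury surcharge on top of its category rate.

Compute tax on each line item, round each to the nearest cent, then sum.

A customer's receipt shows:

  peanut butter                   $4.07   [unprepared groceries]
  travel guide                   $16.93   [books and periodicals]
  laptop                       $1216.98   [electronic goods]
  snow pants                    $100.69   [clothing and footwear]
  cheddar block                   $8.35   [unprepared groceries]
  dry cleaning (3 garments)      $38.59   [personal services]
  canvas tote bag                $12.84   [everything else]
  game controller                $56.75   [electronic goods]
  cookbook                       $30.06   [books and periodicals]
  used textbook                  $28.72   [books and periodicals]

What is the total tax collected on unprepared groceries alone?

$0.91

Peanut butter $4.07: unprepared groceries → 7.25% → $0.30
Cheddar block $8.35: unprepared groceries → 7.25% → $0.61
Tax on unprepared groceries = $0.30 + $0.61 = $0.91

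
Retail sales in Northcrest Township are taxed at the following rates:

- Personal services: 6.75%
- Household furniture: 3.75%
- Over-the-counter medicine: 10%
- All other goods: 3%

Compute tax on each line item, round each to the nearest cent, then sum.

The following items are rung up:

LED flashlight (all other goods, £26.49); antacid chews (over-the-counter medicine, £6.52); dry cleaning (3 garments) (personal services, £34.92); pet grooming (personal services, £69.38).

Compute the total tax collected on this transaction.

£8.48

LED flashlight £26.49: all other goods → 3% → £0.79
Antacid chews £6.52: over-the-counter medicine → 10% → £0.65
Dry cleaning (3 garments) £34.92: personal services → 6.75% → £2.36
Pet grooming £69.38: personal services → 6.75% → £4.68
Total tax = £0.79 + £0.65 + £2.36 + £4.68 = £8.48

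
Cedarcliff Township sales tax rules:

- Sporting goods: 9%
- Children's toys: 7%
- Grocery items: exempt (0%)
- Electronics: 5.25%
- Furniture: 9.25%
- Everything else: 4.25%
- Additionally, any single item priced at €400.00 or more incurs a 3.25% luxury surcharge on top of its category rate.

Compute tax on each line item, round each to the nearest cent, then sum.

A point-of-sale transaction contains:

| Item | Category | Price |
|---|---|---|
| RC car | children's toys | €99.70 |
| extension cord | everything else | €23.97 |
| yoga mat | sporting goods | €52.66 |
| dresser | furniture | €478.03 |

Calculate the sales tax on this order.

RC car €99.70: children's toys → 7% → €6.98
Extension cord €23.97: everything else → 4.25% → €1.02
Yoga mat €52.66: sporting goods → 9% → €4.74
Dresser €478.03: furniture → 9.25% + 3.25% surcharge = 12.5% → €59.75
Total tax = €6.98 + €1.02 + €4.74 + €59.75 = €72.49

€72.49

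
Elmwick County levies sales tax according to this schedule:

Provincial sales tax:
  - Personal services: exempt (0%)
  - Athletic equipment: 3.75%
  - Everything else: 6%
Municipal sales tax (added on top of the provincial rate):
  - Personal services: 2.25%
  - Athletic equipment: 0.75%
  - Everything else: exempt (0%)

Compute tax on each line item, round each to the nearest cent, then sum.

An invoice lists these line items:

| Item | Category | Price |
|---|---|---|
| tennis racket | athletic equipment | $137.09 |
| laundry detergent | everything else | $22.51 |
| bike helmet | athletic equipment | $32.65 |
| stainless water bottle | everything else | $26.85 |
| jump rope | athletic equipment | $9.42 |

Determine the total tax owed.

$11.02

Tennis racket $137.09: athletic equipment → 3.75% + 0.75% municipal = 4.5% → $6.17
Laundry detergent $22.51: everything else → 6% + 0% municipal = 6% → $1.35
Bike helmet $32.65: athletic equipment → 3.75% + 0.75% municipal = 4.5% → $1.47
Stainless water bottle $26.85: everything else → 6% + 0% municipal = 6% → $1.61
Jump rope $9.42: athletic equipment → 3.75% + 0.75% municipal = 4.5% → $0.42
Total tax = $6.17 + $1.35 + $1.47 + $1.61 + $0.42 = $11.02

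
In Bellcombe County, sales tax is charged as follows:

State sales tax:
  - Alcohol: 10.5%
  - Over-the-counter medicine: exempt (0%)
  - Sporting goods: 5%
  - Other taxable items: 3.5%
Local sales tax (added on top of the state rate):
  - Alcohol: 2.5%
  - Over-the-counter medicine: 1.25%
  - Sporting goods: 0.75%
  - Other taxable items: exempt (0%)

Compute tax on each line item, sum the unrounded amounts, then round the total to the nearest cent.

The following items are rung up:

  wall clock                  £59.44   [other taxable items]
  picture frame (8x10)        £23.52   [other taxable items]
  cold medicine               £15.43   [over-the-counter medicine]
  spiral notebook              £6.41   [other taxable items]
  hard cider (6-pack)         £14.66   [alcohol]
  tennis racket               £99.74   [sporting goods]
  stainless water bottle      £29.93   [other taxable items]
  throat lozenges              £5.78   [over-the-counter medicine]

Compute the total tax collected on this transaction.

£12.08

Wall clock £59.44: other taxable items → 3.5% + 0% local = 3.5% → £2.0804
Picture frame (8x10) £23.52: other taxable items → 3.5% + 0% local = 3.5% → £0.8232
Cold medicine £15.43: over-the-counter medicine → 0% + 1.25% local = 1.25% → £0.192875
Spiral notebook £6.41: other taxable items → 3.5% + 0% local = 3.5% → £0.22435
Hard cider (6-pack) £14.66: alcohol → 10.5% + 2.5% local = 13% → £1.9058
Tennis racket £99.74: sporting goods → 5% + 0.75% local = 5.75% → £5.73505
Stainless water bottle £29.93: other taxable items → 3.5% + 0% local = 3.5% → £1.04755
Throat lozenges £5.78: over-the-counter medicine → 0% + 1.25% local = 1.25% → £0.07225
Unrounded tax sum = £12.081475 → £12.08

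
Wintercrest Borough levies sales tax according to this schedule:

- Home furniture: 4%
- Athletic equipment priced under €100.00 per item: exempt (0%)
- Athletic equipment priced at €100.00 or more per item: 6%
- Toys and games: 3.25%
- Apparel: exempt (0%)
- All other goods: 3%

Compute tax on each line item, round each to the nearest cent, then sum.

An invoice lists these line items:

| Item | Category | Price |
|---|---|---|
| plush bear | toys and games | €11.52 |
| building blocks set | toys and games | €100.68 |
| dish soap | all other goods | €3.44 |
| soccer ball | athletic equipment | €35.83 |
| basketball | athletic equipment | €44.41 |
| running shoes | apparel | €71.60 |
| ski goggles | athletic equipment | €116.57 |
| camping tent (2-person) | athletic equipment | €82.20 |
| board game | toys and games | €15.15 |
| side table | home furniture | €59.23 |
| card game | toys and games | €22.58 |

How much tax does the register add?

€14.32

Plush bear €11.52: toys and games → 3.25% → €0.37
Building blocks set €100.68: toys and games → 3.25% → €3.27
Dish soap €3.44: all other goods → 3% → €0.10
Soccer ball €35.83: athletic equipment, under €100.00 → 0% → €0.00
Basketball €44.41: athletic equipment, under €100.00 → 0% → €0.00
Running shoes €71.60: apparel → 0% → €0.00
Ski goggles €116.57: athletic equipment, €100.00 or more → 6% → €6.99
Camping tent (2-person) €82.20: athletic equipment, under €100.00 → 0% → €0.00
Board game €15.15: toys and games → 3.25% → €0.49
Side table €59.23: home furniture → 4% → €2.37
Card game €22.58: toys and games → 3.25% → €0.73
Total tax = €0.37 + €3.27 + €0.10 + €6.99 + €0.49 + €2.37 + €0.73 = €14.32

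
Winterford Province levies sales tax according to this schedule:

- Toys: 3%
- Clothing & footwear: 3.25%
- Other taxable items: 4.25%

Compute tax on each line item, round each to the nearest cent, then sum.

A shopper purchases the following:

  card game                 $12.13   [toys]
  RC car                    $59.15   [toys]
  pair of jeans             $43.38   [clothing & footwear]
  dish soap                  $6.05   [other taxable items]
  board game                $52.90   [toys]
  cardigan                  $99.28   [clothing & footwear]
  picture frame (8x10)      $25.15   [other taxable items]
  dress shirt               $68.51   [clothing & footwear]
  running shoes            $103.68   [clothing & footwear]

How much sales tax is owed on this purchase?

Card game $12.13: toys → 3% → $0.36
RC car $59.15: toys → 3% → $1.77
Pair of jeans $43.38: clothing & footwear → 3.25% → $1.41
Dish soap $6.05: other taxable items → 4.25% → $0.26
Board game $52.90: toys → 3% → $1.59
Cardigan $99.28: clothing & footwear → 3.25% → $3.23
Picture frame (8x10) $25.15: other taxable items → 4.25% → $1.07
Dress shirt $68.51: clothing & footwear → 3.25% → $2.23
Running shoes $103.68: clothing & footwear → 3.25% → $3.37
Total tax = $0.36 + $1.77 + $1.41 + $0.26 + $1.59 + $3.23 + $1.07 + $2.23 + $3.37 = $15.29

$15.29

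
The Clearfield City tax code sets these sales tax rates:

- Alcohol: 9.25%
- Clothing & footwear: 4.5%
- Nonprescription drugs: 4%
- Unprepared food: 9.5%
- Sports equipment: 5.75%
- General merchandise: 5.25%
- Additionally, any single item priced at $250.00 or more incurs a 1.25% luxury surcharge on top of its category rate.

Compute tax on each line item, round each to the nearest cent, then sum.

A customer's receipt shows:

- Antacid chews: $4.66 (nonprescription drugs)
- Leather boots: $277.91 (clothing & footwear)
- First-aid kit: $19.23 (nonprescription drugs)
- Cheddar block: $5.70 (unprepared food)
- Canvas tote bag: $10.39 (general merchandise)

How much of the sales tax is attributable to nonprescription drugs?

Antacid chews $4.66: nonprescription drugs → 4% → $0.19
First-aid kit $19.23: nonprescription drugs → 4% → $0.77
Tax on nonprescription drugs = $0.19 + $0.77 = $0.96

$0.96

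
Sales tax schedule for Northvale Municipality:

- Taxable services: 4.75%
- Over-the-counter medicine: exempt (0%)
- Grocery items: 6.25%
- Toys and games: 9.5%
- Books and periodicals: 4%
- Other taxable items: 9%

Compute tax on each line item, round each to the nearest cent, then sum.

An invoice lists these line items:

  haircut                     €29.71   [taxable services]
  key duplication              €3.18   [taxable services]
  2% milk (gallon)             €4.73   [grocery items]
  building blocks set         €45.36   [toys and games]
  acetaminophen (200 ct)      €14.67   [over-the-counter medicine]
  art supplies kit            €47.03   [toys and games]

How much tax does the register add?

€10.64

Haircut €29.71: taxable services → 4.75% → €1.41
Key duplication €3.18: taxable services → 4.75% → €0.15
2% milk (gallon) €4.73: grocery items → 6.25% → €0.30
Building blocks set €45.36: toys and games → 9.5% → €4.31
Acetaminophen (200 ct) €14.67: over-the-counter medicine → 0% → €0.00
Art supplies kit €47.03: toys and games → 9.5% → €4.47
Total tax = €1.41 + €0.15 + €0.30 + €4.31 + €4.47 = €10.64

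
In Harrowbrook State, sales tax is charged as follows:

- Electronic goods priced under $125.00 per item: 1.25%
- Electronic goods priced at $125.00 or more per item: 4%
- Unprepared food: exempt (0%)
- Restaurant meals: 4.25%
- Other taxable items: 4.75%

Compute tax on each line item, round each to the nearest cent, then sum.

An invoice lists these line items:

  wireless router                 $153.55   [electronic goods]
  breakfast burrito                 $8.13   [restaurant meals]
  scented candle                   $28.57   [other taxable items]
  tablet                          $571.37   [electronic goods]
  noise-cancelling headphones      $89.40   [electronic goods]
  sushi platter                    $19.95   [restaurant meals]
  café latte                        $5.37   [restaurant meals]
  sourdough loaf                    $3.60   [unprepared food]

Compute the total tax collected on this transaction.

$32.90

Wireless router $153.55: electronic goods, $125.00 or more → 4% → $6.14
Breakfast burrito $8.13: restaurant meals → 4.25% → $0.35
Scented candle $28.57: other taxable items → 4.75% → $1.36
Tablet $571.37: electronic goods, $125.00 or more → 4% → $22.85
Noise-cancelling headphones $89.40: electronic goods, under $125.00 → 1.25% → $1.12
Sushi platter $19.95: restaurant meals → 4.25% → $0.85
Café latte $5.37: restaurant meals → 4.25% → $0.23
Sourdough loaf $3.60: unprepared food → 0% → $0.00
Total tax = $6.14 + $0.35 + $1.36 + $22.85 + $1.12 + $0.85 + $0.23 = $32.90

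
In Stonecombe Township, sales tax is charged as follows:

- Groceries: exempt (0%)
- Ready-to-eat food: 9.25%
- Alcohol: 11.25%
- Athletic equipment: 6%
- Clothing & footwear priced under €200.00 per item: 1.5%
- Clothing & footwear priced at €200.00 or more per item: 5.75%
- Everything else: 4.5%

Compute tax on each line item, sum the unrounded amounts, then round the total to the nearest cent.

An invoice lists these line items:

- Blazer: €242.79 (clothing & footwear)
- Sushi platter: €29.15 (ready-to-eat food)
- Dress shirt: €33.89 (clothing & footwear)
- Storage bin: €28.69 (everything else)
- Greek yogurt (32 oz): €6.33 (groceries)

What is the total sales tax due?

Blazer €242.79: clothing & footwear, €200.00 or more → 5.75% → €13.960425
Sushi platter €29.15: ready-to-eat food → 9.25% → €2.696375
Dress shirt €33.89: clothing & footwear, under €200.00 → 1.5% → €0.50835
Storage bin €28.69: everything else → 4.5% → €1.29105
Greek yogurt (32 oz) €6.33: groceries → 0% → €0.00
Unrounded tax sum = €18.4562 → €18.46

€18.46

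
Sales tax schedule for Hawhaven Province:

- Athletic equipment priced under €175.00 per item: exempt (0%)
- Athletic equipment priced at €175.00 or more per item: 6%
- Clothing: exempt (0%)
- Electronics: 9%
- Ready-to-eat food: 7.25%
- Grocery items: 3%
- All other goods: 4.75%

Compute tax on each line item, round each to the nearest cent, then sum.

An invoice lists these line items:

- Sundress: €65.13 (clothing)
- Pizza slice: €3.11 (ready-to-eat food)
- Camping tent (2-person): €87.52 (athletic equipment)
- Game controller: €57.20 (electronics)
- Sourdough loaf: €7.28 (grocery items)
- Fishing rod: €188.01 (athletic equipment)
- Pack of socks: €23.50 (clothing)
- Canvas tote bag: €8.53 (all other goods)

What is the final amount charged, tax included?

Sundress €65.13: clothing → 0% → €0.00
Pizza slice €3.11: ready-to-eat food → 7.25% → €0.23
Camping tent (2-person) €87.52: athletic equipment, under €175.00 → 0% → €0.00
Game controller €57.20: electronics → 9% → €5.15
Sourdough loaf €7.28: grocery items → 3% → €0.22
Fishing rod €188.01: athletic equipment, €175.00 or more → 6% → €11.28
Pack of socks €23.50: clothing → 0% → €0.00
Canvas tote bag €8.53: all other goods → 4.75% → €0.41
Subtotal = €440.28; tax = €17.29; total due = €457.57

€457.57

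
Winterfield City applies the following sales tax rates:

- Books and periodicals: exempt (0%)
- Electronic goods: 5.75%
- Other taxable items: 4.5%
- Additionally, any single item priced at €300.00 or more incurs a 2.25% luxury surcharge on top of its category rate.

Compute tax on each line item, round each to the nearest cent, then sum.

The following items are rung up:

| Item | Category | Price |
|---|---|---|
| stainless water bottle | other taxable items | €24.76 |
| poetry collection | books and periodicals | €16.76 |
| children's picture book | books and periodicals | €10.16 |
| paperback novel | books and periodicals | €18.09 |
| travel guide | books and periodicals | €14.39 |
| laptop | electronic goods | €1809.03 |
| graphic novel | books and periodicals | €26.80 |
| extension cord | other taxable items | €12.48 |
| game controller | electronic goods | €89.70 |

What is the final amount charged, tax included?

€2173.72

Stainless water bottle €24.76: other taxable items → 4.5% → €1.11
Poetry collection €16.76: books and periodicals → 0% → €0.00
Children's picture book €10.16: books and periodicals → 0% → €0.00
Paperback novel €18.09: books and periodicals → 0% → €0.00
Travel guide €14.39: books and periodicals → 0% → €0.00
Laptop €1809.03: electronic goods → 5.75% + 2.25% surcharge = 8% → €144.72
Graphic novel €26.80: books and periodicals → 0% → €0.00
Extension cord €12.48: other taxable items → 4.5% → €0.56
Game controller €89.70: electronic goods → 5.75% → €5.16
Subtotal = €2022.17; tax = €151.55; total due = €2173.72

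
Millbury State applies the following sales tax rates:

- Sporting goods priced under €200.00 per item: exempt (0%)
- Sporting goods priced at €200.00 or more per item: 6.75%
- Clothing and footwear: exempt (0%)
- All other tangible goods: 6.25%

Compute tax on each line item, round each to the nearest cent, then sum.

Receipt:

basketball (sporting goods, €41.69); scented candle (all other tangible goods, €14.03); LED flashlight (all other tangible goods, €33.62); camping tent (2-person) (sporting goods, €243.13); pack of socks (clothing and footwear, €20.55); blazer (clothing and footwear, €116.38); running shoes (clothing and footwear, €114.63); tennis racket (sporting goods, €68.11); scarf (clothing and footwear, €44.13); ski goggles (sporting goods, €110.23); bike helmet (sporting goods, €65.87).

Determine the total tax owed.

€19.39

Basketball €41.69: sporting goods, under €200.00 → 0% → €0.00
Scented candle €14.03: all other tangible goods → 6.25% → €0.88
LED flashlight €33.62: all other tangible goods → 6.25% → €2.10
Camping tent (2-person) €243.13: sporting goods, €200.00 or more → 6.75% → €16.41
Pack of socks €20.55: clothing and footwear → 0% → €0.00
Blazer €116.38: clothing and footwear → 0% → €0.00
Running shoes €114.63: clothing and footwear → 0% → €0.00
Tennis racket €68.11: sporting goods, under €200.00 → 0% → €0.00
Scarf €44.13: clothing and footwear → 0% → €0.00
Ski goggles €110.23: sporting goods, under €200.00 → 0% → €0.00
Bike helmet €65.87: sporting goods, under €200.00 → 0% → €0.00
Total tax = €0.88 + €2.10 + €16.41 = €19.39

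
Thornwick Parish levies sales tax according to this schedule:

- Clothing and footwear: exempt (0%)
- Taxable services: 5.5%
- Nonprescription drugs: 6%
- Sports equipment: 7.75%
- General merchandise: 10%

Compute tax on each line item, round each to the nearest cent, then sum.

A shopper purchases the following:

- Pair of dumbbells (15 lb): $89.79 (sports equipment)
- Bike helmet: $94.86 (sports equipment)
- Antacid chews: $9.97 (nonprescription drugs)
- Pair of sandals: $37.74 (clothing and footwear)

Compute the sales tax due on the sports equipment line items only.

Pair of dumbbells (15 lb) $89.79: sports equipment → 7.75% → $6.96
Bike helmet $94.86: sports equipment → 7.75% → $7.35
Tax on sports equipment = $6.96 + $7.35 = $14.31

$14.31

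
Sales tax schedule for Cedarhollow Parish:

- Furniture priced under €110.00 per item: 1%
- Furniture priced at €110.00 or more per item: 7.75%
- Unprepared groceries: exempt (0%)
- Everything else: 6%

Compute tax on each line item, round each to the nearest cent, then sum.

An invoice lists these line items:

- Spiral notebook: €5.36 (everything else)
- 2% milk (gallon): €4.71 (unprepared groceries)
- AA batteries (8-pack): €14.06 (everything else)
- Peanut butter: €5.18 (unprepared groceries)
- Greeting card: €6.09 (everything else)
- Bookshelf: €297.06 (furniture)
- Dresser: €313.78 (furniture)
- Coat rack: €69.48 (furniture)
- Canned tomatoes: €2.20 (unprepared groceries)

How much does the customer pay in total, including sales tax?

€767.48

Spiral notebook €5.36: everything else → 6% → €0.32
2% milk (gallon) €4.71: unprepared groceries → 0% → €0.00
AA batteries (8-pack) €14.06: everything else → 6% → €0.84
Peanut butter €5.18: unprepared groceries → 0% → €0.00
Greeting card €6.09: everything else → 6% → €0.37
Bookshelf €297.06: furniture, €110.00 or more → 7.75% → €23.02
Dresser €313.78: furniture, €110.00 or more → 7.75% → €24.32
Coat rack €69.48: furniture, under €110.00 → 1% → €0.69
Canned tomatoes €2.20: unprepared groceries → 0% → €0.00
Subtotal = €717.92; tax = €49.56; total due = €767.48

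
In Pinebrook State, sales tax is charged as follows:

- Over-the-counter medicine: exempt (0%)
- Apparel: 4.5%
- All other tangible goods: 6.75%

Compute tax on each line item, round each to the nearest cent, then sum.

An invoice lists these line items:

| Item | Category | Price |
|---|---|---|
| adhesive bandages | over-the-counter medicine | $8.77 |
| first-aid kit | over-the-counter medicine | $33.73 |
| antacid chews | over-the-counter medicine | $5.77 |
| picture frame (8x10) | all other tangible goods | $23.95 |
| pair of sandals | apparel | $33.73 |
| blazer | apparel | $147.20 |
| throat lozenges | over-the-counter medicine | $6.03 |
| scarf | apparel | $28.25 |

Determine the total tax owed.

$11.03

Adhesive bandages $8.77: over-the-counter medicine → 0% → $0.00
First-aid kit $33.73: over-the-counter medicine → 0% → $0.00
Antacid chews $5.77: over-the-counter medicine → 0% → $0.00
Picture frame (8x10) $23.95: all other tangible goods → 6.75% → $1.62
Pair of sandals $33.73: apparel → 4.5% → $1.52
Blazer $147.20: apparel → 4.5% → $6.62
Throat lozenges $6.03: over-the-counter medicine → 0% → $0.00
Scarf $28.25: apparel → 4.5% → $1.27
Total tax = $1.62 + $1.52 + $6.62 + $1.27 = $11.03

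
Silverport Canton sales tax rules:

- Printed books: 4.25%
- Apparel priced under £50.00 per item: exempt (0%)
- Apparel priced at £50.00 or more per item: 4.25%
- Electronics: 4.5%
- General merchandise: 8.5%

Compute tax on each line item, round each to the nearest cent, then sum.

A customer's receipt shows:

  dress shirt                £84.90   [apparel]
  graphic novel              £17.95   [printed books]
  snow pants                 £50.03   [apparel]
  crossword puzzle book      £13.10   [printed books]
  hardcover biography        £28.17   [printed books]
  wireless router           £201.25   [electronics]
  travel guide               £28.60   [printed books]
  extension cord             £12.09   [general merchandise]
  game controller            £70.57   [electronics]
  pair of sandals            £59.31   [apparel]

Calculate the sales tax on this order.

£25.27

Dress shirt £84.90: apparel, £50.00 or more → 4.25% → £3.61
Graphic novel £17.95: printed books → 4.25% → £0.76
Snow pants £50.03: apparel, £50.00 or more → 4.25% → £2.13
Crossword puzzle book £13.10: printed books → 4.25% → £0.56
Hardcover biography £28.17: printed books → 4.25% → £1.20
Wireless router £201.25: electronics → 4.5% → £9.06
Travel guide £28.60: printed books → 4.25% → £1.22
Extension cord £12.09: general merchandise → 8.5% → £1.03
Game controller £70.57: electronics → 4.5% → £3.18
Pair of sandals £59.31: apparel, £50.00 or more → 4.25% → £2.52
Total tax = £3.61 + £0.76 + £2.13 + £0.56 + £1.20 + £9.06 + £1.22 + £1.03 + £3.18 + £2.52 = £25.27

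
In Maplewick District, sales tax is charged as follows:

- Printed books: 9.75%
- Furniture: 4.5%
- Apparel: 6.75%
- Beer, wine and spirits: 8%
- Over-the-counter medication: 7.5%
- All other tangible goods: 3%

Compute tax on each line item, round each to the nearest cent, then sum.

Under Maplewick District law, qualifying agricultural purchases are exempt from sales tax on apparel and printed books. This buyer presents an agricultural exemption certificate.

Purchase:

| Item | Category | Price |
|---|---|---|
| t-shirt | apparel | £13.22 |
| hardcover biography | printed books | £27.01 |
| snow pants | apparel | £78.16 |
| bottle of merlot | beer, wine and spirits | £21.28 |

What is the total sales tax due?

£1.70

T-shirt £13.22: apparel, buyer-exempt → 0% → £0.00
Hardcover biography £27.01: printed books, buyer-exempt → 0% → £0.00
Snow pants £78.16: apparel, buyer-exempt → 0% → £0.00
Bottle of merlot £21.28: beer, wine and spirits → 8% → £1.70
Total tax = £1.70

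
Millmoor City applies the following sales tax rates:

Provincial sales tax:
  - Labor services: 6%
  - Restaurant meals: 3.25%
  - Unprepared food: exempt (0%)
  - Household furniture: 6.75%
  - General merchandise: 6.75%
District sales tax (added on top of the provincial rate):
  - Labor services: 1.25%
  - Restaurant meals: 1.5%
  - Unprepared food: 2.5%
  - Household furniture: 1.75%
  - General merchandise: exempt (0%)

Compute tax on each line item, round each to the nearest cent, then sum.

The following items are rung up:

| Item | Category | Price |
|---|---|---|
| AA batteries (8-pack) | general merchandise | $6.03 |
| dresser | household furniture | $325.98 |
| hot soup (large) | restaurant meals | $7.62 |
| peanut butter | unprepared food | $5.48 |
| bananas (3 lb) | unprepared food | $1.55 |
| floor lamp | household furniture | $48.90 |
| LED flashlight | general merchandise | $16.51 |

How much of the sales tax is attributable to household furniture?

Dresser $325.98: household furniture → 6.75% + 1.75% district = 8.5% → $27.71
Floor lamp $48.90: household furniture → 6.75% + 1.75% district = 8.5% → $4.16
Tax on household furniture = $27.71 + $4.16 = $31.87

$31.87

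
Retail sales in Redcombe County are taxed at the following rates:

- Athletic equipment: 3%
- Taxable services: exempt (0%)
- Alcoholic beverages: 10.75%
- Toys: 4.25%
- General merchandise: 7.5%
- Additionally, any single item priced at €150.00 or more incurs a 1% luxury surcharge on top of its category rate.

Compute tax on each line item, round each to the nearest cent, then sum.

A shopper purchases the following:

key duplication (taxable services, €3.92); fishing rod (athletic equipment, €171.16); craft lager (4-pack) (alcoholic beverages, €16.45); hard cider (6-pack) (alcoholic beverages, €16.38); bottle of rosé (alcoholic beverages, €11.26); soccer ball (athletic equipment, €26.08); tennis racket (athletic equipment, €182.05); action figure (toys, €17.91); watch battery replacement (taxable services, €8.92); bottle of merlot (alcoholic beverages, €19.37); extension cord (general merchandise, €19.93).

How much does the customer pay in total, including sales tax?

€517.41

Key duplication €3.92: taxable services → 0% → €0.00
Fishing rod €171.16: athletic equipment → 3% + 1% surcharge = 4% → €6.85
Craft lager (4-pack) €16.45: alcoholic beverages → 10.75% → €1.77
Hard cider (6-pack) €16.38: alcoholic beverages → 10.75% → €1.76
Bottle of rosé €11.26: alcoholic beverages → 10.75% → €1.21
Soccer ball €26.08: athletic equipment → 3% → €0.78
Tennis racket €182.05: athletic equipment → 3% + 1% surcharge = 4% → €7.28
Action figure €17.91: toys → 4.25% → €0.76
Watch battery replacement €8.92: taxable services → 0% → €0.00
Bottle of merlot €19.37: alcoholic beverages → 10.75% → €2.08
Extension cord €19.93: general merchandise → 7.5% → €1.49
Subtotal = €493.43; tax = €23.98; total due = €517.41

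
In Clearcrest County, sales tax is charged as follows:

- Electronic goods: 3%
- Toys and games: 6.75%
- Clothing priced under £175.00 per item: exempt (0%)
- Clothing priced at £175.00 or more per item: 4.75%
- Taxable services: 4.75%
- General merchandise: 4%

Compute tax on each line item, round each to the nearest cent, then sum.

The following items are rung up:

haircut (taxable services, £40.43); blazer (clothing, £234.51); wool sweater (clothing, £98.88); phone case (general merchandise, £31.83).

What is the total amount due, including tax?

£419.98

Haircut £40.43: taxable services → 4.75% → £1.92
Blazer £234.51: clothing, £175.00 or more → 4.75% → £11.14
Wool sweater £98.88: clothing, under £175.00 → 0% → £0.00
Phone case £31.83: general merchandise → 4% → £1.27
Subtotal = £405.65; tax = £14.33; total due = £419.98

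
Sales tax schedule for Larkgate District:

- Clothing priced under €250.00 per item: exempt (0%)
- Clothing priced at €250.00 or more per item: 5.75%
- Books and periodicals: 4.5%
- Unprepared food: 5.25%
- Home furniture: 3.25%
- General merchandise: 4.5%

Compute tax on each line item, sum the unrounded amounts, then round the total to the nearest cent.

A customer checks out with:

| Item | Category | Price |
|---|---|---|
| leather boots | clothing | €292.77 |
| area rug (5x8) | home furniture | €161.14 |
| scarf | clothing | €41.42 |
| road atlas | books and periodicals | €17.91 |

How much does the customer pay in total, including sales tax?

€536.12

Leather boots €292.77: clothing, €250.00 or more → 5.75% → €16.834275
Area rug (5x8) €161.14: home furniture → 3.25% → €5.23705
Scarf €41.42: clothing, under €250.00 → 0% → €0.00
Road atlas €17.91: books and periodicals → 4.5% → €0.80595
Subtotal = €513.24; unrounded tax = €22.877275 → €22.88; total due = €536.12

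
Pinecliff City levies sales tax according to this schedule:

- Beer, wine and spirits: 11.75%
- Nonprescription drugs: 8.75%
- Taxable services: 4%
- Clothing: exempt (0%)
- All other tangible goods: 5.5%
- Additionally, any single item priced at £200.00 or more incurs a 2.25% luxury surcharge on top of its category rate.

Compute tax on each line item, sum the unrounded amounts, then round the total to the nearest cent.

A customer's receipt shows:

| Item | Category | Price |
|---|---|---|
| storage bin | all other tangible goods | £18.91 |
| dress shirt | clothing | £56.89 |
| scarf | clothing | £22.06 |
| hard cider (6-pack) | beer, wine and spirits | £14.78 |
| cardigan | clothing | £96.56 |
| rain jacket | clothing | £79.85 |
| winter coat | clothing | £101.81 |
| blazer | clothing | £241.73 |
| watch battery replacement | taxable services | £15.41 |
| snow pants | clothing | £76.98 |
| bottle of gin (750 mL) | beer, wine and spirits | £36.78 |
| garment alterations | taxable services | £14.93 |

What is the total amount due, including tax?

£790.44

Storage bin £18.91: all other tangible goods → 5.5% → £1.04005
Dress shirt £56.89: clothing → 0% → £0.00
Scarf £22.06: clothing → 0% → £0.00
Hard cider (6-pack) £14.78: beer, wine and spirits → 11.75% → £1.73665
Cardigan £96.56: clothing → 0% → £0.00
Rain jacket £79.85: clothing → 0% → £0.00
Winter coat £101.81: clothing → 0% → £0.00
Blazer £241.73: clothing → 0% + 2.25% surcharge = 2.25% → £5.438925
Watch battery replacement £15.41: taxable services → 4% → £0.6164
Snow pants £76.98: clothing → 0% → £0.00
Bottle of gin (750 mL) £36.78: beer, wine and spirits → 11.75% → £4.32165
Garment alterations £14.93: taxable services → 4% → £0.5972
Subtotal = £776.69; unrounded tax = £13.750875 → £13.75; total due = £790.44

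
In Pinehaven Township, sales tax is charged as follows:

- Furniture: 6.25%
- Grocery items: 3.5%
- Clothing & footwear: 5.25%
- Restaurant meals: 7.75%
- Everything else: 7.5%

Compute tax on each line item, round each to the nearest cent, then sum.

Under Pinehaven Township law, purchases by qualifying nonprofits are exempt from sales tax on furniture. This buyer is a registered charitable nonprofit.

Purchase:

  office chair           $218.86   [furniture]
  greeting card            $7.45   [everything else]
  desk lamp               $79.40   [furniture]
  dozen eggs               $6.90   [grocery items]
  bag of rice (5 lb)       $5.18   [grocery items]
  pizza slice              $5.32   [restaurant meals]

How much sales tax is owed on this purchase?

$1.39

Office chair $218.86: furniture, buyer-exempt → 0% → $0.00
Greeting card $7.45: everything else → 7.5% → $0.56
Desk lamp $79.40: furniture, buyer-exempt → 0% → $0.00
Dozen eggs $6.90: grocery items → 3.5% → $0.24
Bag of rice (5 lb) $5.18: grocery items → 3.5% → $0.18
Pizza slice $5.32: restaurant meals → 7.75% → $0.41
Total tax = $0.56 + $0.24 + $0.18 + $0.41 = $1.39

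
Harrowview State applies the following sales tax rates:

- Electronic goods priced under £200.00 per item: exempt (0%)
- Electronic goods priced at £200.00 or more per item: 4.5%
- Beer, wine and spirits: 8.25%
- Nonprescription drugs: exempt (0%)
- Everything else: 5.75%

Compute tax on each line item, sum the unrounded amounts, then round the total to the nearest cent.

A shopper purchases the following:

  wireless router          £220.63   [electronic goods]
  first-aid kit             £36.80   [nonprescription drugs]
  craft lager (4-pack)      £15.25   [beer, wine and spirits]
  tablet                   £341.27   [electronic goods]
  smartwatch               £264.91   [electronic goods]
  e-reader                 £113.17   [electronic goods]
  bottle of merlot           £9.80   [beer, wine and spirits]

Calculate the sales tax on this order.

Wireless router £220.63: electronic goods, £200.00 or more → 4.5% → £9.92835
First-aid kit £36.80: nonprescription drugs → 0% → £0.00
Craft lager (4-pack) £15.25: beer, wine and spirits → 8.25% → £1.258125
Tablet £341.27: electronic goods, £200.00 or more → 4.5% → £15.35715
Smartwatch £264.91: electronic goods, £200.00 or more → 4.5% → £11.92095
E-reader £113.17: electronic goods, under £200.00 → 0% → £0.00
Bottle of merlot £9.80: beer, wine and spirits → 8.25% → £0.8085
Unrounded tax sum = £39.273075 → £39.27

£39.27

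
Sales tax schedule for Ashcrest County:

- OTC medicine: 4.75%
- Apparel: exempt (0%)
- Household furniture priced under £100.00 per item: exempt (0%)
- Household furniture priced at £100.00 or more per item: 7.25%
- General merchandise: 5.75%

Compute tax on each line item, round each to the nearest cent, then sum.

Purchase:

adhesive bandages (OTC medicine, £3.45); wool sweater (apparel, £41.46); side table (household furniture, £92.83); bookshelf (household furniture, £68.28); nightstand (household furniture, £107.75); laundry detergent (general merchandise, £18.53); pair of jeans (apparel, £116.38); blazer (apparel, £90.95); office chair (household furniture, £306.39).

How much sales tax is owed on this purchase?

Adhesive bandages £3.45: OTC medicine → 4.75% → £0.16
Wool sweater £41.46: apparel → 0% → £0.00
Side table £92.83: household furniture, under £100.00 → 0% → £0.00
Bookshelf £68.28: household furniture, under £100.00 → 0% → £0.00
Nightstand £107.75: household furniture, £100.00 or more → 7.25% → £7.81
Laundry detergent £18.53: general merchandise → 5.75% → £1.07
Pair of jeans £116.38: apparel → 0% → £0.00
Blazer £90.95: apparel → 0% → £0.00
Office chair £306.39: household furniture, £100.00 or more → 7.25% → £22.21
Total tax = £0.16 + £7.81 + £1.07 + £22.21 = £31.25

£31.25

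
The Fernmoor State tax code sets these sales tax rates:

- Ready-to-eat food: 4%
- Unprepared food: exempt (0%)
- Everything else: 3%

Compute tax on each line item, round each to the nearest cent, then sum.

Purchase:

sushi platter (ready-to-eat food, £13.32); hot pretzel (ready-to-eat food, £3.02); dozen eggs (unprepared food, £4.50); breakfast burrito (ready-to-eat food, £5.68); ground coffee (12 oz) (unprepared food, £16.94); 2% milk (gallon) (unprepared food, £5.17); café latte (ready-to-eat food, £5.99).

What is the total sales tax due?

£1.12

Sushi platter £13.32: ready-to-eat food → 4% → £0.53
Hot pretzel £3.02: ready-to-eat food → 4% → £0.12
Dozen eggs £4.50: unprepared food → 0% → £0.00
Breakfast burrito £5.68: ready-to-eat food → 4% → £0.23
Ground coffee (12 oz) £16.94: unprepared food → 0% → £0.00
2% milk (gallon) £5.17: unprepared food → 0% → £0.00
Café latte £5.99: ready-to-eat food → 4% → £0.24
Total tax = £0.53 + £0.12 + £0.23 + £0.24 = £1.12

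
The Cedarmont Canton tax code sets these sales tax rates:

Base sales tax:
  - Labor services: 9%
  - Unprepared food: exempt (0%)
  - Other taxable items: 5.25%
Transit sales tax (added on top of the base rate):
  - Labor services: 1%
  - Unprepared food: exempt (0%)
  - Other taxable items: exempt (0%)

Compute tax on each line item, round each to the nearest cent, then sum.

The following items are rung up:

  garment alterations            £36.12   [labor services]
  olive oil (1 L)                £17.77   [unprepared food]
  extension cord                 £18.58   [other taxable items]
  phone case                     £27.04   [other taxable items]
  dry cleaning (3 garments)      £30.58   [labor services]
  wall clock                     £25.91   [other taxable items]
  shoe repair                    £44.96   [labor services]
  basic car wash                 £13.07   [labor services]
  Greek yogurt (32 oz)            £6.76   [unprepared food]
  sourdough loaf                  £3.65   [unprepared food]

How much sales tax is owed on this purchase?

Garment alterations £36.12: labor services → 9% + 1% transit = 10% → £3.61
Olive oil (1 L) £17.77: unprepared food → 0% + 0% transit = 0% → £0.00
Extension cord £18.58: other taxable items → 5.25% + 0% transit = 5.25% → £0.98
Phone case £27.04: other taxable items → 5.25% + 0% transit = 5.25% → £1.42
Dry cleaning (3 garments) £30.58: labor services → 9% + 1% transit = 10% → £3.06
Wall clock £25.91: other taxable items → 5.25% + 0% transit = 5.25% → £1.36
Shoe repair £44.96: labor services → 9% + 1% transit = 10% → £4.50
Basic car wash £13.07: labor services → 9% + 1% transit = 10% → £1.31
Greek yogurt (32 oz) £6.76: unprepared food → 0% + 0% transit = 0% → £0.00
Sourdough loaf £3.65: unprepared food → 0% + 0% transit = 0% → £0.00
Total tax = £3.61 + £0.98 + £1.42 + £3.06 + £1.36 + £4.50 + £1.31 = £16.24

£16.24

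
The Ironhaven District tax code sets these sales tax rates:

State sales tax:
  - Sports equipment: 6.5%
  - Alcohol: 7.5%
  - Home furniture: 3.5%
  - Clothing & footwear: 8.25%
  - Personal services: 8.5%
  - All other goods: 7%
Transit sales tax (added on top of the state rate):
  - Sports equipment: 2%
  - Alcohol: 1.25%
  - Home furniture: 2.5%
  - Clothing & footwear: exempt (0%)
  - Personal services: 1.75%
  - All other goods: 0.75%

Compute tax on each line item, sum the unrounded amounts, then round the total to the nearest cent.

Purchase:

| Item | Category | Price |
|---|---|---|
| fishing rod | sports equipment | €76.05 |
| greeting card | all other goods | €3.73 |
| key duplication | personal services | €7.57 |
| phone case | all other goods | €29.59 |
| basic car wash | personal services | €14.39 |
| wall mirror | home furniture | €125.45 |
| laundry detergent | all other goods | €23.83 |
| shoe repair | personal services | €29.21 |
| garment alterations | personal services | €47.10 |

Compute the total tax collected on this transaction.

Fishing rod €76.05: sports equipment → 6.5% + 2% transit = 8.5% → €6.46425
Greeting card €3.73: all other goods → 7% + 0.75% transit = 7.75% → €0.289075
Key duplication €7.57: personal services → 8.5% + 1.75% transit = 10.25% → €0.775925
Phone case €29.59: all other goods → 7% + 0.75% transit = 7.75% → €2.293225
Basic car wash €14.39: personal services → 8.5% + 1.75% transit = 10.25% → €1.474975
Wall mirror €125.45: home furniture → 3.5% + 2.5% transit = 6% → €7.527
Laundry detergent €23.83: all other goods → 7% + 0.75% transit = 7.75% → €1.846825
Shoe repair €29.21: personal services → 8.5% + 1.75% transit = 10.25% → €2.994025
Garment alterations €47.10: personal services → 8.5% + 1.75% transit = 10.25% → €4.82775
Unrounded tax sum = €28.49305 → €28.49

€28.49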